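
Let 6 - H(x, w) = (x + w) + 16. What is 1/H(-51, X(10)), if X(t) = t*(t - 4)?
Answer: -1/19 ≈ -0.052632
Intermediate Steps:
X(t) = t*(-4 + t)
H(x, w) = -10 - w - x (H(x, w) = 6 - ((x + w) + 16) = 6 - ((w + x) + 16) = 6 - (16 + w + x) = 6 + (-16 - w - x) = -10 - w - x)
1/H(-51, X(10)) = 1/(-10 - 10*(-4 + 10) - 1*(-51)) = 1/(-10 - 10*6 + 51) = 1/(-10 - 1*60 + 51) = 1/(-10 - 60 + 51) = 1/(-19) = -1/19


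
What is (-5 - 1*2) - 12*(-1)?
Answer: 5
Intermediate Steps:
(-5 - 1*2) - 12*(-1) = (-5 - 2) + 12 = -7 + 12 = 5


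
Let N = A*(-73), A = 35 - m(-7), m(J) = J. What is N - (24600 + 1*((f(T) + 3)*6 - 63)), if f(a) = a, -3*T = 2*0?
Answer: -27621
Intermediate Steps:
T = 0 (T = -2*0/3 = -1/3*0 = 0)
A = 42 (A = 35 - 1*(-7) = 35 + 7 = 42)
N = -3066 (N = 42*(-73) = -3066)
N - (24600 + 1*((f(T) + 3)*6 - 63)) = -3066 - (24600 + 1*((0 + 3)*6 - 63)) = -3066 - (24600 + 1*(3*6 - 63)) = -3066 - (24600 + 1*(18 - 63)) = -3066 - (24600 + 1*(-45)) = -3066 - (24600 - 45) = -3066 - 1*24555 = -3066 - 24555 = -27621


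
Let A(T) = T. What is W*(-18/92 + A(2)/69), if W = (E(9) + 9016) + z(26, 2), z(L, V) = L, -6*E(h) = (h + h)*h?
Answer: -3005/2 ≈ -1502.5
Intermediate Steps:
E(h) = -h²/3 (E(h) = -(h + h)*h/6 = -2*h*h/6 = -h²/3)
W = 9015 (W = (-⅓*9² + 9016) + 26 = (-⅓*81 + 9016) + 26 = (-27 + 9016) + 26 = 8989 + 26 = 9015)
W*(-18/92 + A(2)/69) = 9015*(-18/92 + 2/69) = 9015*(-18*1/92 + 2*(1/69)) = 9015*(-9/46 + 2/69) = 9015*(-⅙) = -3005/2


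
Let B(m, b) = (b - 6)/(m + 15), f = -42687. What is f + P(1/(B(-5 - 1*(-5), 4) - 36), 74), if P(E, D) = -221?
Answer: -42908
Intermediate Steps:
B(m, b) = (-6 + b)/(15 + m)
f + P(1/(B(-5 - 1*(-5), 4) - 36), 74) = -42687 - 221 = -42908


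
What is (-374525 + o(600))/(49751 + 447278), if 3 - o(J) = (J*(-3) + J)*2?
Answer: -372122/497029 ≈ -0.74869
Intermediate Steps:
o(J) = 3 + 4*J (o(J) = 3 - (J*(-3) + J)*2 = 3 - (-3*J + J)*2 = 3 - (-2*J)*2 = 3 - (-4)*J = 3 + 4*J)
(-374525 + o(600))/(49751 + 447278) = (-374525 + (3 + 4*600))/(49751 + 447278) = (-374525 + (3 + 2400))/497029 = (-374525 + 2403)*(1/497029) = -372122*1/497029 = -372122/497029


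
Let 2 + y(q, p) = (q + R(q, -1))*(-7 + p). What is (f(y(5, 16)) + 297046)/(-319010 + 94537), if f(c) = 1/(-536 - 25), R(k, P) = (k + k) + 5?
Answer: -166642805/125929353 ≈ -1.3233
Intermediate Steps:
R(k, P) = 5 + 2*k (R(k, P) = 2*k + 5 = 5 + 2*k)
y(q, p) = -2 + (-7 + p)*(5 + 3*q) (y(q, p) = -2 + (q + (5 + 2*q))*(-7 + p) = -2 + (5 + 3*q)*(-7 + p) = -2 + (-7 + p)*(5 + 3*q))
f(c) = -1/561 (f(c) = 1/(-561) = -1/561)
(f(y(5, 16)) + 297046)/(-319010 + 94537) = (-1/561 + 297046)/(-319010 + 94537) = (166642805/561)/(-224473) = (166642805/561)*(-1/224473) = -166642805/125929353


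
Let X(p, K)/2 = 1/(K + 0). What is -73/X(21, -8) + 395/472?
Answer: 138219/472 ≈ 292.84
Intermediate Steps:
X(p, K) = 2/K (X(p, K) = 2/(K + 0) = 2/K)
-73/X(21, -8) + 395/472 = -73/(2/(-8)) + 395/472 = -73/(2*(-1/8)) + 395*(1/472) = -73/(-1/4) + 395/472 = -73*(-4) + 395/472 = 292 + 395/472 = 138219/472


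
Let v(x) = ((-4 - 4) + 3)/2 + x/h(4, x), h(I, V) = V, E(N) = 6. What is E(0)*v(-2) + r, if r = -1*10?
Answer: -19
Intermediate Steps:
r = -10
v(x) = -3/2 (v(x) = ((-4 - 4) + 3)/2 + x/x = (-8 + 3)*(1/2) + 1 = -5*1/2 + 1 = -5/2 + 1 = -3/2)
E(0)*v(-2) + r = 6*(-3/2) - 10 = -9 - 10 = -19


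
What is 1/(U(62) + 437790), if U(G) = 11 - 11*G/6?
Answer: 3/1313062 ≈ 2.2847e-6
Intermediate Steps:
U(G) = 11 - 11*G/6
1/(U(62) + 437790) = 1/((11 - 11/6*62) + 437790) = 1/((11 - 341/3) + 437790) = 1/(-308/3 + 437790) = 1/(1313062/3) = 3/1313062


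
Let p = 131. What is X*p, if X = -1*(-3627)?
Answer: 475137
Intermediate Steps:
X = 3627
X*p = 3627*131 = 475137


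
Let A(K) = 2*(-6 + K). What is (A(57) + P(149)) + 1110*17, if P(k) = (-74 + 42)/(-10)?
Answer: 94876/5 ≈ 18975.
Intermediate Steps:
A(K) = -12 + 2*K
P(k) = 16/5 (P(k) = -32*(-⅒) = 16/5)
(A(57) + P(149)) + 1110*17 = ((-12 + 2*57) + 16/5) + 1110*17 = ((-12 + 114) + 16/5) + 18870 = (102 + 16/5) + 18870 = 526/5 + 18870 = 94876/5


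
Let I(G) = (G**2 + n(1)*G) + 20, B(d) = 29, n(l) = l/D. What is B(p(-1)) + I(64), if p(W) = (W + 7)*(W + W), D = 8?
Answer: 4153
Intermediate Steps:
n(l) = l/8
p(W) = 2*W*(7 + W) (p(W) = (7 + W)*(2*W) = 2*W*(7 + W))
I(G) = 20 + G**2 + G/8 (I(G) = (G**2 + ((1/8)*1)*G) + 20 = (G**2 + G/8) + 20 = 20 + G**2 + G/8)
B(p(-1)) + I(64) = 29 + (20 + 64**2 + (1/8)*64) = 29 + (20 + 4096 + 8) = 29 + 4124 = 4153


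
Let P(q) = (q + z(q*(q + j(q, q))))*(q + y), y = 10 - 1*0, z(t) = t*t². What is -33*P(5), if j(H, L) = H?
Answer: -61877475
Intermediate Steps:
z(t) = t³
y = 10 (y = 10 + 0 = 10)
P(q) = (10 + q)*(q + 8*q⁶) (P(q) = (q + (q*(q + q))³)*(q + 10) = (q + (q*(2*q))³)*(10 + q) = (q + (2*q²)³)*(10 + q) = (q + 8*q⁶)*(10 + q) = (10 + q)*(q + 8*q⁶))
-33*P(5) = -165*(10 + 5 + 8*5⁶ + 80*5⁵) = -165*(10 + 5 + 8*15625 + 80*3125) = -165*(10 + 5 + 125000 + 250000) = -165*375015 = -33*1875075 = -61877475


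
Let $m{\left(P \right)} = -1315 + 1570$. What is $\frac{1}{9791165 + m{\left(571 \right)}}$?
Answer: $\frac{1}{9791420} \approx 1.0213 \cdot 10^{-7}$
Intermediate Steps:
$m{\left(P \right)} = 255$
$\frac{1}{9791165 + m{\left(571 \right)}} = \frac{1}{9791165 + 255} = \frac{1}{9791420}$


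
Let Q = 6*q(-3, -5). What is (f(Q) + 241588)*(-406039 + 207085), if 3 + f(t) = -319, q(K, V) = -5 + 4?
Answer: -48000835764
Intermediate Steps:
q(K, V) = -1
Q = -6 (Q = 6*(-1) = -6)
f(t) = -322 (f(t) = -3 - 319 = -322)
(f(Q) + 241588)*(-406039 + 207085) = (-322 + 241588)*(-406039 + 207085) = 241266*(-198954) = -48000835764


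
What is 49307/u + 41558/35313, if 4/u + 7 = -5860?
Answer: -10215491693665/141252 ≈ -7.2321e+7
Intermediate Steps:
u = -4/5867 (u = 4/(-7 - 5860) = 4/(-5867) = 4*(-1/5867) = -4/5867 ≈ -0.00068178)
49307/u + 41558/35313 = 49307/(-4/5867) + 41558/35313 = 49307*(-5867/4) + 41558*(1/35313) = -289284169/4 + 41558/35313 = -10215491693665/141252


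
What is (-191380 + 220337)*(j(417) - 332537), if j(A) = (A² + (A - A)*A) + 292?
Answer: -4585514692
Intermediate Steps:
j(A) = 292 + A² (j(A) = (A² + 0*A) + 292 = (A² + 0) + 292 = A² + 292 = 292 + A²)
(-191380 + 220337)*(j(417) - 332537) = (-191380 + 220337)*((292 + 417²) - 332537) = 28957*((292 + 173889) - 332537) = 28957*(174181 - 332537) = 28957*(-158356) = -4585514692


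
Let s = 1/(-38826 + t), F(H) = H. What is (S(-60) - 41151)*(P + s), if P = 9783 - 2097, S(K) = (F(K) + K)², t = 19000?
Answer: -4076387868885/19826 ≈ -2.0561e+8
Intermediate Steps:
S(K) = 4*K² (S(K) = (K + K)² = (2*K)² = 4*K²)
P = 7686
s = -1/19826 (s = 1/(-38826 + 19000) = 1/(-19826) = -1/19826 ≈ -5.0439e-5)
(S(-60) - 41151)*(P + s) = (4*(-60)² - 41151)*(7686 - 1/19826) = (4*3600 - 41151)*(152382635/19826) = (14400 - 41151)*(152382635/19826) = -26751*152382635/19826 = -4076387868885/19826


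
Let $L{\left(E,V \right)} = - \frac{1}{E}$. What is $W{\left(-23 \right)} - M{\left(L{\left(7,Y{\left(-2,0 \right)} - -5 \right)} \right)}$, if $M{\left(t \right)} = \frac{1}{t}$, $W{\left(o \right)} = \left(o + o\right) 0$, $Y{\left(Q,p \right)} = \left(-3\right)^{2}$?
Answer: $7$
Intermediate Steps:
$Y{\left(Q,p \right)} = 9$
$W{\left(o \right)} = 0$ ($W{\left(o \right)} = 2 o 0 = 0$)
$W{\left(-23 \right)} - M{\left(L{\left(7,Y{\left(-2,0 \right)} - -5 \right)} \right)} = 0 - \frac{1}{\left(-1\right) \frac{1}{7}} = 0 - \frac{1}{- \frac{1}{7}} = 0 - -7 = 0 + 7 = 7$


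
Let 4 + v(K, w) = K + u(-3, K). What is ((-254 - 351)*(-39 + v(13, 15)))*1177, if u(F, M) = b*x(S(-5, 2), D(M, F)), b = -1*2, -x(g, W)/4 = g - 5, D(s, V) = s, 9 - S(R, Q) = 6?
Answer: 32755910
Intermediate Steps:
S(R, Q) = 3 (S(R, Q) = 9 - 1*6 = 9 - 6 = 3)
x(g, W) = 20 - 4*g (x(g, W) = -4*(g - 5) = -4*(-5 + g) = 20 - 4*g)
b = -2
u(F, M) = -16 (u(F, M) = -2*(20 - 4*3) = -2*(20 - 12) = -2*8 = -16)
v(K, w) = -20 + K (v(K, w) = -4 + (K - 16) = -4 + (-16 + K) = -20 + K)
((-254 - 351)*(-39 + v(13, 15)))*1177 = ((-254 - 351)*(-39 + (-20 + 13)))*1177 = -605*(-39 - 7)*1177 = -605*(-46)*1177 = 27830*1177 = 32755910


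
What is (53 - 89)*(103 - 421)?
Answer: 11448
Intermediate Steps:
(53 - 89)*(103 - 421) = -36*(-318) = 11448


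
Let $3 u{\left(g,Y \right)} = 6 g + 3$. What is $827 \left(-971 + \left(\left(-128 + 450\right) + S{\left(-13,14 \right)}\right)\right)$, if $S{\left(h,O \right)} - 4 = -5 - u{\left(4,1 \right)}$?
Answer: $-544993$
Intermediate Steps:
$u{\left(g,Y \right)} = 1 + 2 g$ ($u{\left(g,Y \right)} = \frac{6 g + 3}{3} = \frac{3 + 6 g}{3} = 1 + 2 g$)
$S{\left(h,O \right)} = -10$ ($S{\left(h,O \right)} = 4 - \left(6 + 8\right) = 4 - 14 = -10$)
$827 \left(-971 + \left(\left(-128 + 450\right) + S{\left(-13,14 \right)}\right)\right) = 827 \left(-971 + \left(\left(-128 + 450\right) - 10\right)\right) = 827 \left(-971 + \left(322 - 10\right)\right) = 827 \left(-971 + 312\right) = 827 \left(-659\right) = -544993$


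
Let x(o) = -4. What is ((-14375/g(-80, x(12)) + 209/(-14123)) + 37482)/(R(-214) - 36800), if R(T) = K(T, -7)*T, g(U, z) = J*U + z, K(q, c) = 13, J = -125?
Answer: -5291260319567/5587929793656 ≈ -0.94691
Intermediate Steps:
g(U, z) = z - 125*U (g(U, z) = -125*U + z = z - 125*U)
R(T) = 13*T
((-14375/g(-80, x(12)) + 209/(-14123)) + 37482)/(R(-214) - 36800) = ((-14375/(-4 - 125*(-80)) + 209/(-14123)) + 37482)/(13*(-214) - 36800) = ((-14375/(-4 + 10000) + 209*(-1/14123)) + 37482)/(-2782 - 36800) = ((-14375/9996 - 209/14123) + 37482)/(-39582) = ((-14375*1/9996 - 209/14123) + 37482)*(-1/39582) = ((-14375/9996 - 209/14123) + 37482)*(-1/39582) = (-205107289/141173508 + 37482)*(-1/39582) = (5291260319567/141173508)*(-1/39582) = -5291260319567/5587929793656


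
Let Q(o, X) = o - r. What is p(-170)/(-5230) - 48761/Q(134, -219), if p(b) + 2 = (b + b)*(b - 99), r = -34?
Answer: -135192487/439320 ≈ -307.73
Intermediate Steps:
p(b) = -2 + 2*b*(-99 + b) (p(b) = -2 + (b + b)*(b - 99) = -2 + (2*b)*(-99 + b) = -2 + 2*b*(-99 + b))
Q(o, X) = 34 + o (Q(o, X) = o - 1*(-34) = o + 34 = 34 + o)
p(-170)/(-5230) - 48761/Q(134, -219) = (-2 - 198*(-170) + 2*(-170)²)/(-5230) - 48761/(34 + 134) = (-2 + 33660 + 2*28900)*(-1/5230) - 48761/168 = (-2 + 33660 + 57800)*(-1/5230) - 48761*1/168 = 91458*(-1/5230) - 48761/168 = -45729/2615 - 48761/168 = -135192487/439320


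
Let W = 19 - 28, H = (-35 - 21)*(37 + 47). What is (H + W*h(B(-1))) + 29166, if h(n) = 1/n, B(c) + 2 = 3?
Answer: 24453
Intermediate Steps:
B(c) = 1 (B(c) = -2 + 3 = 1)
H = -4704 (H = -56*84 = -4704)
W = -9
(H + W*h(B(-1))) + 29166 = (-4704 - 9/1) + 29166 = (-4704 - 9*1) + 29166 = (-4704 - 9) + 29166 = -4713 + 29166 = 24453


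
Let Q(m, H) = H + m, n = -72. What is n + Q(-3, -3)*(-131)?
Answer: 714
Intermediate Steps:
n + Q(-3, -3)*(-131) = -72 + (-3 - 3)*(-131) = -72 - 6*(-131) = -72 + 786 = 714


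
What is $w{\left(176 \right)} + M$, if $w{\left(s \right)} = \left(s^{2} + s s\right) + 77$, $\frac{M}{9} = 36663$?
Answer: $391996$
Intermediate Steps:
$M = 329967$ ($M = 9 \cdot 36663 = 329967$)
$w{\left(s \right)} = 77 + 2 s^{2}$ ($w{\left(s \right)} = \left(s^{2} + s^{2}\right) + 77 = 2 s^{2} + 77 = 77 + 2 s^{2}$)
$w{\left(176 \right)} + M = \left(77 + 2 \cdot 176^{2}\right) + 329967 = \left(77 + 2 \cdot 30976\right) + 329967 = \left(77 + 61952\right) + 329967 = 62029 + 329967 = 391996$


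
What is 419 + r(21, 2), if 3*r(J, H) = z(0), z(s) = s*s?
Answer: 419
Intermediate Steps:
z(s) = s²
r(J, H) = 0 (r(J, H) = (⅓)*0² = (⅓)*0 = 0)
419 + r(21, 2) = 419 + 0 = 419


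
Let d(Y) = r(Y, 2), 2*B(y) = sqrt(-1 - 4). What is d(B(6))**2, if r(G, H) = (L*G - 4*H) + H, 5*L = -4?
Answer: 176/5 + 24*I*sqrt(5)/5 ≈ 35.2 + 10.733*I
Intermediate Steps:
L = -4/5 (L = (1/5)*(-4) = -4/5 ≈ -0.80000)
B(y) = I*sqrt(5)/2 (B(y) = sqrt(-1 - 4)/2 = sqrt(-5)/2 = (I*sqrt(5))/2 = I*sqrt(5)/2)
r(G, H) = -3*H - 4*G/5 (r(G, H) = (-4*G/5 - 4*H) + H = (-4*H - 4*G/5) + H = -3*H - 4*G/5)
d(Y) = -6 - 4*Y/5 (d(Y) = -3*2 - 4*Y/5 = -6 - 4*Y/5)
d(B(6))**2 = (-6 - 2*I*sqrt(5)/5)**2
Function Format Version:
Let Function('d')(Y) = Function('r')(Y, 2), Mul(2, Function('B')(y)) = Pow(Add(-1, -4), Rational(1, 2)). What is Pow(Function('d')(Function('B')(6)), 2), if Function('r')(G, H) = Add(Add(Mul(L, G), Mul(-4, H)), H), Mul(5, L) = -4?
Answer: Add(Rational(176, 5), Mul(Rational(24, 5), I, Pow(5, Rational(1, 2)))) ≈ Add(35.200, Mul(10.733, I))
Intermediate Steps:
L = Rational(-4, 5) (L = Mul(Rational(1, 5), -4) = Rational(-4, 5) ≈ -0.80000)
Function('B')(y) = Mul(Rational(1, 2), I, Pow(5, Rational(1, 2))) (Function('B')(y) = Mul(Rational(1, 2), Pow(Add(-1, -4), Rational(1, 2))) = Mul(Rational(1, 2), Pow(-5, Rational(1, 2))) = Mul(Rational(1, 2), Mul(I, Pow(5, Rational(1, 2)))) = Mul(Rational(1, 2), I, Pow(5, Rational(1, 2))))
Function('r')(G, H) = Add(Mul(-3, H), Mul(Rational(-4, 5), G)) (Function('r')(G, H) = Add(Add(Mul(Rational(-4, 5), G), Mul(-4, H)), H) = Add(Add(Mul(-4, H), Mul(Rational(-4, 5), G)), H) = Add(Mul(-3, H), Mul(Rational(-4, 5), G)))
Function('d')(Y) = Add(-6, Mul(Rational(-4, 5), Y)) (Function('d')(Y) = Add(Mul(-3, 2), Mul(Rational(-4, 5), Y)) = Add(-6, Mul(Rational(-4, 5), Y)))
Pow(Function('d')(Function('B')(6)), 2) = Pow(Add(-6, Mul(Rational(-4, 5), Mul(Rational(1, 2), I, Pow(5, Rational(1, 2))))), 2) = Pow(Add(-6, Mul(Rational(-2, 5), I, Pow(5, Rational(1, 2)))), 2)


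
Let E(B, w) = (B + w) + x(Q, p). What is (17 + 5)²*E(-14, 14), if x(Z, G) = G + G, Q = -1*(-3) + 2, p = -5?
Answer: -4840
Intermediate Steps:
Q = 5 (Q = 3 + 2 = 5)
x(Z, G) = 2*G
E(B, w) = -10 + B + w (E(B, w) = (B + w) + 2*(-5) = (B + w) - 10 = -10 + B + w)
(17 + 5)²*E(-14, 14) = (17 + 5)²*(-10 - 14 + 14) = 22²*(-10) = 484*(-10) = -4840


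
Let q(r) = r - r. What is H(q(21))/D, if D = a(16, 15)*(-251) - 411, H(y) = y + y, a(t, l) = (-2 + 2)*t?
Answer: 0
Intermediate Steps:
q(r) = 0
a(t, l) = 0 (a(t, l) = 0*t = 0)
H(y) = 2*y
D = -411 (D = 0*(-251) - 411 = 0 - 411 = -411)
H(q(21))/D = (2*0)/(-411) = 0*(-1/411) = 0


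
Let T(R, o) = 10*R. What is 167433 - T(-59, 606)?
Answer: 168023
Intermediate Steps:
167433 - T(-59, 606) = 167433 - 10*(-59) = 167433 - 1*(-590) = 167433 + 590 = 168023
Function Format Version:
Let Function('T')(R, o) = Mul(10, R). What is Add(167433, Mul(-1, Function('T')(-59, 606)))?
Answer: 168023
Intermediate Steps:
Add(167433, Mul(-1, Function('T')(-59, 606))) = Add(167433, Mul(-1, Mul(10, -59))) = Add(167433, Mul(-1, -590)) = Add(167433, 590) = 168023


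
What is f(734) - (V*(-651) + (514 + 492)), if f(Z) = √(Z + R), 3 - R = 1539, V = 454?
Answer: 294548 + I*√802 ≈ 2.9455e+5 + 28.32*I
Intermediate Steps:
R = -1536 (R = 3 - 1*1539 = 3 - 1539 = -1536)
f(Z) = √(-1536 + Z) (f(Z) = √(Z - 1536) = √(-1536 + Z))
f(734) - (V*(-651) + (514 + 492)) = √(-1536 + 734) - (454*(-651) + (514 + 492)) = √(-802) - (-295554 + 1006) = I*√802 - 1*(-294548) = I*√802 + 294548 = 294548 + I*√802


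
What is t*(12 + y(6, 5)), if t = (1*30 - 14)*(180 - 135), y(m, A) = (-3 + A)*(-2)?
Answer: 5760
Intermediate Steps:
y(m, A) = 6 - 2*A
t = 720 (t = (30 - 14)*45 = 16*45 = 720)
t*(12 + y(6, 5)) = 720*(12 + (6 - 2*5)) = 720*(12 + (6 - 10)) = 720*(12 - 4) = 720*8 = 5760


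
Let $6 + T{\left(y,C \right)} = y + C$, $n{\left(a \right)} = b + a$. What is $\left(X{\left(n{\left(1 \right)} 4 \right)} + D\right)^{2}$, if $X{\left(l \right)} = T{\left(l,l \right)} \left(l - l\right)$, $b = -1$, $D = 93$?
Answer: $8649$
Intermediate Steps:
$n{\left(a \right)} = -1 + a$
$T{\left(y,C \right)} = -6 + C + y$ ($T{\left(y,C \right)} = -6 + \left(y + C\right) = -6 + \left(C + y\right) = -6 + C + y$)
$X{\left(l \right)} = 0$ ($X{\left(l \right)} = \left(-6 + l + l\right) \left(l - l\right) = \left(-6 + 2 l\right) 0 = 0$)
$\left(X{\left(n{\left(1 \right)} 4 \right)} + D\right)^{2} = \left(0 + 93\right)^{2} = 93^{2} = 8649$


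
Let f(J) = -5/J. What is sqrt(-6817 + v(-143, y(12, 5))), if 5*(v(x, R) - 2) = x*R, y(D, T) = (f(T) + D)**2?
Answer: I*sqrt(256890)/5 ≈ 101.37*I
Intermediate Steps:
y(D, T) = (D - 5/T)**2 (y(D, T) = (-5/T + D)**2 = (D - 5/T)**2)
v(x, R) = 2 + R*x/5 (v(x, R) = 2 + (x*R)/5 = 2 + (R*x)/5 = 2 + R*x/5)
sqrt(-6817 + v(-143, y(12, 5))) = sqrt(-6817 + (2 + (1/5)*((-5 + 12*5)**2/5**2)*(-143))) = sqrt(-6817 + (2 + (1/5)*((-5 + 60)**2/25)*(-143))) = sqrt(-6817 + (2 + (1/5)*((1/25)*55**2)*(-143))) = sqrt(-6817 + (2 + (1/5)*((1/25)*3025)*(-143))) = sqrt(-6817 + (2 + (1/5)*121*(-143))) = sqrt(-6817 + (2 - 17303/5)) = sqrt(-6817 - 17293/5) = sqrt(-51378/5) = I*sqrt(256890)/5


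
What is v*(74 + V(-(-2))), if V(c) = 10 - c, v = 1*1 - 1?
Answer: 0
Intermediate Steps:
v = 0 (v = 1 - 1 = 0)
v*(74 + V(-(-2))) = 0*(74 + (10 - (-2)*(-1*1))) = 0*(74 + (10 - (-2)*(-1))) = 0*(74 + (10 - 1*2)) = 0*(74 + (10 - 2)) = 0*(74 + 8) = 0*82 = 0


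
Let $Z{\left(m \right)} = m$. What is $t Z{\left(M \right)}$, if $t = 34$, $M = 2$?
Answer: $68$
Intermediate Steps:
$t Z{\left(M \right)} = 34 \cdot 2 = 68$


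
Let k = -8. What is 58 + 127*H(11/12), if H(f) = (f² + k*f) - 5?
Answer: -201833/144 ≈ -1401.6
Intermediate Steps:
H(f) = -5 + f² - 8*f (H(f) = (f² - 8*f) - 5 = -5 + f² - 8*f)
58 + 127*H(11/12) = 58 + 127*(-5 + (11/12)² - 88/12) = 58 + 127*(-5 + (11*(1/12))² - 88/12) = 58 + 127*(-5 + (11/12)² - 8*11/12) = 58 + 127*(-5 + 121/144 - 22/3) = 58 + 127*(-1655/144) = 58 - 210185/144 = -201833/144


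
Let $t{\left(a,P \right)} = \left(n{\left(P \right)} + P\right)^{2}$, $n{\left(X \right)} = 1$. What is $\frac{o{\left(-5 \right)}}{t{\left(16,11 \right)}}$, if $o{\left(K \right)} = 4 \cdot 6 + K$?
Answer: $\frac{19}{144} \approx 0.13194$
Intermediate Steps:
$o{\left(K \right)} = 24 + K$
$t{\left(a,P \right)} = \left(1 + P\right)^{2}$
$\frac{o{\left(-5 \right)}}{t{\left(16,11 \right)}} = \frac{24 - 5}{\left(1 + 11\right)^{2}} = \frac{19}{12^{2}} = \frac{19}{144}$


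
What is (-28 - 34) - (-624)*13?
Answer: 8050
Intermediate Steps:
(-28 - 34) - (-624)*13 = -62 - 104*(-78) = -62 + 8112 = 8050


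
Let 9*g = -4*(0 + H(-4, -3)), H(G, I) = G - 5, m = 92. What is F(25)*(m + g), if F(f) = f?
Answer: 2400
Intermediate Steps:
H(G, I) = -5 + G
g = 4 (g = (-4*(0 + (-5 - 4)))/9 = (-4*(0 - 9))/9 = (-4*(-9))/9 = (-1*(-36))/9 = (⅑)*36 = 4)
F(25)*(m + g) = 25*(92 + 4) = 25*96 = 2400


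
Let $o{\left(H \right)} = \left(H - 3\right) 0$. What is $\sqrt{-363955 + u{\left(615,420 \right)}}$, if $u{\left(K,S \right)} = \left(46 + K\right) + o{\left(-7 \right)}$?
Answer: $3 i \sqrt{40366} \approx 602.74 i$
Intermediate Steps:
$o{\left(H \right)} = 0$ ($o{\left(H \right)} = \left(-3 + H\right) 0 = 0$)
$u{\left(K,S \right)} = 46 + K$ ($u{\left(K,S \right)} = \left(46 + K\right) + 0 = 46 + K$)
$\sqrt{-363955 + u{\left(615,420 \right)}} = \sqrt{-363955 + \left(46 + 615\right)} = \sqrt{-363955 + 661} = \sqrt{-363294} = 3 i \sqrt{40366}$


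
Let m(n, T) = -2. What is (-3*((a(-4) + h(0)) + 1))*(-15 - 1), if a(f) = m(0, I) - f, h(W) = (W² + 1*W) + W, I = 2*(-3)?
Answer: 144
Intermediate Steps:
I = -6
h(W) = W² + 2*W (h(W) = (W² + W) + W = (W + W²) + W = W² + 2*W)
a(f) = -2 - f
(-3*((a(-4) + h(0)) + 1))*(-15 - 1) = (-3*(((-2 - 1*(-4)) + 0*(2 + 0)) + 1))*(-15 - 1) = -3*(((-2 + 4) + 0*2) + 1)*(-16) = -3*((2 + 0) + 1)*(-16) = -3*(2 + 1)*(-16) = -3*3*(-16) = -9*(-16) = 144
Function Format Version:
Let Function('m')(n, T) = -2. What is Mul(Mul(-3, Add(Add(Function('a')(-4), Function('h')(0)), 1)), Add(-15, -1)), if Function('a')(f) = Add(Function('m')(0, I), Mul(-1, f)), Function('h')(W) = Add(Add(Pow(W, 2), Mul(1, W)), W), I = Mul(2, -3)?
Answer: 144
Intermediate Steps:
I = -6
Function('h')(W) = Add(Pow(W, 2), Mul(2, W)) (Function('h')(W) = Add(Add(Pow(W, 2), W), W) = Add(Add(W, Pow(W, 2)), W) = Add(Pow(W, 2), Mul(2, W)))
Function('a')(f) = Add(-2, Mul(-1, f))
Mul(Mul(-3, Add(Add(Function('a')(-4), Function('h')(0)), 1)), Add(-15, -1)) = Mul(Mul(-3, Add(Add(Add(-2, Mul(-1, -4)), Mul(0, Add(2, 0))), 1)), Add(-15, -1)) = Mul(Mul(-3, Add(Add(Add(-2, 4), Mul(0, 2)), 1)), -16) = Mul(Mul(-3, Add(Add(2, 0), 1)), -16) = Mul(Mul(-3, Add(2, 1)), -16) = Mul(Mul(-3, 3), -16) = Mul(-9, -16) = 144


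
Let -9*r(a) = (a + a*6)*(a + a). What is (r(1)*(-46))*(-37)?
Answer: -23828/9 ≈ -2647.6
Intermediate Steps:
r(a) = -14*a²/9 (r(a) = -(a + a*6)*(a + a)/9 = -(a + 6*a)*2*a/9 = -7*a*2*a/9 = -14*a²/9)
(r(1)*(-46))*(-37) = (-14/9*1²*(-46))*(-37) = (-14/9*1*(-46))*(-37) = -14/9*(-46)*(-37) = (644/9)*(-37) = -23828/9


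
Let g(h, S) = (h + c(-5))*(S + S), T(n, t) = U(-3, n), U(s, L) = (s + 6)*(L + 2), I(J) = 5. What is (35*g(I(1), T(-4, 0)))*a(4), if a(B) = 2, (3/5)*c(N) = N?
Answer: 2800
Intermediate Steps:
U(s, L) = (2 + L)*(6 + s) (U(s, L) = (6 + s)*(2 + L) = (2 + L)*(6 + s))
T(n, t) = 6 + 3*n (T(n, t) = 12 + 2*(-3) + 6*n + n*(-3) = 12 - 6 + 6*n - 3*n = 6 + 3*n)
c(N) = 5*N/3
g(h, S) = 2*S*(-25/3 + h) (g(h, S) = (h + (5/3)*(-5))*(S + S) = (h - 25/3)*(2*S) = (-25/3 + h)*(2*S) = 2*S*(-25/3 + h))
(35*g(I(1), T(-4, 0)))*a(4) = (35*(2*(6 + 3*(-4))*(-25 + 3*5)/3))*2 = (35*(2*(6 - 12)*(-25 + 15)/3))*2 = (35*((⅔)*(-6)*(-10)))*2 = (35*40)*2 = 1400*2 = 2800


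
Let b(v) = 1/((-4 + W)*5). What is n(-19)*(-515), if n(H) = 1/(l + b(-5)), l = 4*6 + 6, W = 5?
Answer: -2575/151 ≈ -17.053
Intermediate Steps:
l = 30 (l = 24 + 6 = 30)
b(v) = ⅕ (b(v) = 1/((-4 + 5)*5) = 1/(1*5) = 1/5 = ⅕)
n(H) = 5/151 (n(H) = 1/(30 + ⅕) = 1/(151/5) = 5/151)
n(-19)*(-515) = (5/151)*(-515) = -2575/151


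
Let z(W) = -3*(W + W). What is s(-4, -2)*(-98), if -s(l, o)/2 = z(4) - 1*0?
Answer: -4704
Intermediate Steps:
z(W) = -6*W
s(l, o) = 48 (s(l, o) = -2*(-6*4 - 1*0) = -2*(-24 + 0) = -2*(-24) = 48)
s(-4, -2)*(-98) = 48*(-98) = -4704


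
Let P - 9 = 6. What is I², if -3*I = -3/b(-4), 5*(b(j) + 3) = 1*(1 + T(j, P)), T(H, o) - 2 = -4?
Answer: 25/256 ≈ 0.097656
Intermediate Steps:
P = 15 (P = 9 + 6 = 15)
T(H, o) = -2 (T(H, o) = 2 - 4 = -2)
b(j) = -16/5 (b(j) = -3 + (1*(1 - 2))/5 = -3 + (1*(-1))/5 = -3 + (⅕)*(-1) = -3 - ⅕ = -16/5)
I = -5/16 (I = -(-1)/(-16/5) = -(-1)*(-5)/16 = -⅓*15/16 = -5/16 ≈ -0.31250)
I² = (-5/16)² = 25/256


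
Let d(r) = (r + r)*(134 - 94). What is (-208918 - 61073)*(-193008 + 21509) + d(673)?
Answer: 46303240349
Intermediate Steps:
d(r) = 80*r (d(r) = (2*r)*40 = 80*r)
(-208918 - 61073)*(-193008 + 21509) + d(673) = (-208918 - 61073)*(-193008 + 21509) + 80*673 = -269991*(-171499) + 53840 = 46303186509 + 53840 = 46303240349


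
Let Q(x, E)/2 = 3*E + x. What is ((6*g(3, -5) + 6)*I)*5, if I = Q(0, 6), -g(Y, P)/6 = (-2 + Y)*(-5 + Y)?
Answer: 14040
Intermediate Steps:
g(Y, P) = -6*(-5 + Y)*(-2 + Y) (g(Y, P) = -6*(-2 + Y)*(-5 + Y) = -6*(-5 + Y)*(-2 + Y))
Q(x, E) = 2*x + 6*E (Q(x, E) = 2*(3*E + x) = 2*(x + 3*E) = 2*x + 6*E)
I = 36 (I = 2*0 + 6*6 = 0 + 36 = 36)
((6*g(3, -5) + 6)*I)*5 = ((6*(-60 - 6*3² + 42*3) + 6)*36)*5 = ((6*(-60 - 6*9 + 126) + 6)*36)*5 = ((6*(-60 - 54 + 126) + 6)*36)*5 = ((6*12 + 6)*36)*5 = ((72 + 6)*36)*5 = (78*36)*5 = 2808*5 = 14040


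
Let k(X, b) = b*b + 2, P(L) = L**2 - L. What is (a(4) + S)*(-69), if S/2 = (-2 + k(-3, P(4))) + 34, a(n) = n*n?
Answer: -25668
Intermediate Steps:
a(n) = n**2
k(X, b) = 2 + b**2 (k(X, b) = b**2 + 2 = 2 + b**2)
S = 356 (S = 2*((-2 + (2 + (4*(-1 + 4))**2)) + 34) = 2*((-2 + (2 + (4*3)**2)) + 34) = 2*((-2 + (2 + 12**2)) + 34) = 2*((-2 + (2 + 144)) + 34) = 2*((-2 + 146) + 34) = 2*(144 + 34) = 2*178 = 356)
(a(4) + S)*(-69) = (4**2 + 356)*(-69) = (16 + 356)*(-69) = 372*(-69) = -25668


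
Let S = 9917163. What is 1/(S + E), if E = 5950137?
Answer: 1/15867300 ≈ 6.3023e-8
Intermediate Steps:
1/(S + E) = 1/(9917163 + 5950137) = 1/15867300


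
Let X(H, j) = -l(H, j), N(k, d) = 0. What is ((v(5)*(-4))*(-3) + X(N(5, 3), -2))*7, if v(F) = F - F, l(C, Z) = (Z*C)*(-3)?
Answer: 0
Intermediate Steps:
l(C, Z) = -3*C*Z (l(C, Z) = (C*Z)*(-3) = -3*C*Z)
v(F) = 0
X(H, j) = 3*H*j (X(H, j) = -(-3)*H*j = 3*H*j)
((v(5)*(-4))*(-3) + X(N(5, 3), -2))*7 = ((0*(-4))*(-3) + 3*0*(-2))*7 = (0*(-3) + 0)*7 = (0 + 0)*7 = 0*7 = 0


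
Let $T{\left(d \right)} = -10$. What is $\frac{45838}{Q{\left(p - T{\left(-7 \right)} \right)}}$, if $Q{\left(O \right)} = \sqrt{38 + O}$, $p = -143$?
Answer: $- \frac{45838 i \sqrt{95}}{95} \approx - 4702.9 i$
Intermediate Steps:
$\frac{45838}{Q{\left(p - T{\left(-7 \right)} \right)}} = \frac{45838}{\sqrt{38 - 133}} = \frac{45838}{\sqrt{-95}} = \frac{45838}{i \sqrt{95}} = 45838 \left(- \frac{i \sqrt{95}}{95}\right) = - \frac{45838 i \sqrt{95}}{95}$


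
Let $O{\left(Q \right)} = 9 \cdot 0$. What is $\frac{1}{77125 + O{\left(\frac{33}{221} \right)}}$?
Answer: $\frac{1}{77125} \approx 1.2966 \cdot 10^{-5}$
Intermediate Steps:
$O{\left(Q \right)} = 0$
$\frac{1}{77125 + O{\left(\frac{33}{221} \right)}} = \frac{1}{77125 + 0} = \frac{1}{77125}$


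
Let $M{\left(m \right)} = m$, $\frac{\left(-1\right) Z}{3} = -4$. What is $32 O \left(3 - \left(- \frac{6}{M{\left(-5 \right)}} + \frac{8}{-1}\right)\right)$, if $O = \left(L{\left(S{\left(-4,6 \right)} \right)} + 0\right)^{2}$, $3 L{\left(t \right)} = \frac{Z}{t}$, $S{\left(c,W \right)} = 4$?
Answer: $\frac{1568}{5} \approx 313.6$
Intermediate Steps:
$Z = 12$ ($Z = \left(-3\right) \left(-4\right) = 12$)
$L{\left(t \right)} = \frac{4}{t}$ ($L{\left(t \right)} = \frac{12 \frac{1}{t}}{3} = \frac{4}{t}$)
$O = 1$ ($O = \left(\frac{4}{4} + 0\right)^{2} = \left(4 \cdot \frac{1}{4} + 0\right)^{2} = \left(1 + 0\right)^{2} = 1^{2} = 1$)
$32 O \left(3 - \left(- \frac{6}{M{\left(-5 \right)}} + \frac{8}{-1}\right)\right) = 32 \cdot 1 \left(3 - \left(- \frac{6}{-5} + \frac{8}{-1}\right)\right) = 32 \left(3 - \left(\left(-6\right) \left(- \frac{1}{5}\right) + 8 \left(-1\right)\right)\right) = 32 \left(3 - \left(\frac{6}{5} - 8\right)\right) = 32 \left(3 - - \frac{34}{5}\right) = 32 \left(3 + \frac{34}{5}\right) = 32 \cdot \frac{49}{5} = \frac{1568}{5}$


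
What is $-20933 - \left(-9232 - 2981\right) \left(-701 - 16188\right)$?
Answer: $-206286290$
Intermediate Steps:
$-20933 - \left(-9232 - 2981\right) \left(-701 - 16188\right) = -20933 - \left(-12213\right) \left(-16889\right) = -20933 - 206265357 = -206286290$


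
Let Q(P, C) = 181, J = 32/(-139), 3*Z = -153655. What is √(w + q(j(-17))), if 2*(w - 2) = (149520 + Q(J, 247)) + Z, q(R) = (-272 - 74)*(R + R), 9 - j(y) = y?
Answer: √281262/3 ≈ 176.78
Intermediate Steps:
j(y) = 9 - y
q(R) = -692*R
Z = -153655/3 (Z = (⅓)*(-153655) = -153655/3 ≈ -51218.)
J = -32/139 (J = 32*(-1/139) = -32/139 ≈ -0.23022)
w = 147730/3 (w = 2 + ((149520 + 181) - 153655/3)/2 = 2 + (149701 - 153655/3)/2 = 2 + (½)*(295448/3) = 2 + 147724/3 = 147730/3 ≈ 49243.)
√(w + q(j(-17))) = √(147730/3 - 692*(9 - 1*(-17))) = √(147730/3 - 692*(9 + 17)) = √(147730/3 - 692*26) = √(147730/3 - 17992) = √(93754/3) = √281262/3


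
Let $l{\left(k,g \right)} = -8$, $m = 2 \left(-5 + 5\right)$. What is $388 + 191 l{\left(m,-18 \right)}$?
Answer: $-1140$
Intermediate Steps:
$m = 0$ ($m = 2 \cdot 0 = 0$)
$388 + 191 l{\left(m,-18 \right)} = 388 + 191 \left(-8\right) = 388 - 1528 = -1140$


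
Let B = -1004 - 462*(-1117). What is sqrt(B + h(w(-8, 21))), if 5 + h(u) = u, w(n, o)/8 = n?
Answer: sqrt(514981) ≈ 717.62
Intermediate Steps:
w(n, o) = 8*n
h(u) = -5 + u
B = 515050 (B = -1004 + 516054 = 515050)
sqrt(B + h(w(-8, 21))) = sqrt(515050 + (-5 + 8*(-8))) = sqrt(515050 + (-5 - 64)) = sqrt(515050 - 69) = sqrt(514981)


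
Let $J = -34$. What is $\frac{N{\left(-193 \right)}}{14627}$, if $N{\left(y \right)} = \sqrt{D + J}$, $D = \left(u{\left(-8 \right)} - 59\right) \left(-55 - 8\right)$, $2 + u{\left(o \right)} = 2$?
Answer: $\frac{\sqrt{3683}}{14627} \approx 0.004149$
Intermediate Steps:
$u{\left(o \right)} = 0$ ($u{\left(o \right)} = -2 + 2 = 0$)
$D = 3717$ ($D = \left(0 - 59\right) \left(-55 - 8\right) = \left(-59\right) \left(-63\right) = 3717$)
$N{\left(y \right)} = \sqrt{3683}$ ($N{\left(y \right)} = \sqrt{3717 - 34} = \sqrt{3683}$)
$\frac{N{\left(-193 \right)}}{14627} = \frac{\sqrt{3683}}{14627}$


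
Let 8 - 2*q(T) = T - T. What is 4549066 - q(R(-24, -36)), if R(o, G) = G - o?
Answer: 4549062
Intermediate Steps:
q(T) = 4 (q(T) = 4 - (T - T)/2 = 4 - 1/2*0 = 4 + 0 = 4)
4549066 - q(R(-24, -36)) = 4549066 - 1*4 = 4549066 - 4 = 4549062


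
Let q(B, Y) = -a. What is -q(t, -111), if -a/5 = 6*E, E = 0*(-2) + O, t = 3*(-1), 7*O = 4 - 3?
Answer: -30/7 ≈ -4.2857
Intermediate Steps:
O = 1/7 (O = (4 - 3)/7 = (1/7)*1 = 1/7 ≈ 0.14286)
t = -3
E = 1/7 (E = 0*(-2) + 1/7 = 0 + 1/7 = 1/7 ≈ 0.14286)
a = -30/7 ≈ -4.2857
q(B, Y) = 30/7 (q(B, Y) = -1*(-30/7) = 30/7)
-q(t, -111) = -1*30/7 = -30/7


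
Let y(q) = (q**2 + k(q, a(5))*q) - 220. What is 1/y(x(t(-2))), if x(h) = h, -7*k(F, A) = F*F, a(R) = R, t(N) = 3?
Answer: -7/1504 ≈ -0.0046543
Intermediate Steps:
k(F, A) = -F**2/7 (k(F, A) = -F*F/7 = -F**2/7)
y(q) = -220 + q**2 - q**3/7 (y(q) = (q**2 + (-q**2/7)*q) - 220 = (q**2 - q**3/7) - 220 = -220 + q**2 - q**3/7)
1/y(x(t(-2))) = 1/(-220 + 3**2 - 1/7*3**3) = 1/(-220 + 9 - 1/7*27) = 1/(-220 + 9 - 27/7) = 1/(-1504/7) = -7/1504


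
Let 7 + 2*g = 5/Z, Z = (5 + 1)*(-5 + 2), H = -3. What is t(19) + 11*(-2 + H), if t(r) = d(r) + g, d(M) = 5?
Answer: -1931/36 ≈ -53.639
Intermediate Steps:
Z = -18 (Z = 6*(-3) = -18)
g = -131/36 (g = -7/2 + (5/(-18))/2 = -7/2 + (5*(-1/18))/2 = -7/2 + (½)*(-5/18) = -7/2 - 5/36 = -131/36 ≈ -3.6389)
t(r) = 49/36 (t(r) = 5 - 131/36 = 49/36)
t(19) + 11*(-2 + H) = 49/36 + 11*(-2 - 3) = 49/36 + 11*(-5) = 49/36 - 55 = -1931/36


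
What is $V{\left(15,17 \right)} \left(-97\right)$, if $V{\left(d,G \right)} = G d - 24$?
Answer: $-22407$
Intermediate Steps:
$V{\left(d,G \right)} = -24 + G d$
$V{\left(15,17 \right)} \left(-97\right) = \left(-24 + 17 \cdot 15\right) \left(-97\right) = \left(-24 + 255\right) \left(-97\right) = 231 \left(-97\right) = -22407$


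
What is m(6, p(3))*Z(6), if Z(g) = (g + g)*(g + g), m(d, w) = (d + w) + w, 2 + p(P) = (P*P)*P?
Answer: 8064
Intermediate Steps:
p(P) = -2 + P³ (p(P) = -2 + (P*P)*P = -2 + P²*P = -2 + P³)
m(d, w) = d + 2*w
Z(g) = 4*g² (Z(g) = (2*g)*(2*g) = 4*g²)
m(6, p(3))*Z(6) = (6 + 2*(-2 + 3³))*(4*6²) = (6 + 2*(-2 + 27))*(4*36) = (6 + 2*25)*144 = (6 + 50)*144 = 56*144 = 8064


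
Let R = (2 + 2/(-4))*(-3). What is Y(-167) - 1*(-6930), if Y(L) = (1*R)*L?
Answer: 15363/2 ≈ 7681.5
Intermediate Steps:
R = -9/2 (R = (2 + 2*(-¼))*(-3) = (2 - ½)*(-3) = (3/2)*(-3) = -9/2 ≈ -4.5000)
Y(L) = -9*L/2 (Y(L) = (1*(-9/2))*L = -9*L/2)
Y(-167) - 1*(-6930) = -9/2*(-167) - 1*(-6930) = 1503/2 + 6930 = 15363/2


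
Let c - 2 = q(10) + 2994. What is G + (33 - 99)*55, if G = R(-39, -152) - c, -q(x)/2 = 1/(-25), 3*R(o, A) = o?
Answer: -165977/25 ≈ -6639.1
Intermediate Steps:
R(o, A) = o/3
q(x) = 2/25 (q(x) = -2/(-25) = -2*(-1/25) = 2/25)
c = 74902/25 (c = 2 + (2/25 + 2994) = 2 + 74852/25 = 74902/25 ≈ 2996.1)
G = -75227/25 (G = (1/3)*(-39) - 1*74902/25 = -13 - 74902/25 = -75227/25 ≈ -3009.1)
G + (33 - 99)*55 = -75227/25 + (33 - 99)*55 = -75227/25 - 66*55 = -75227/25 - 3630 = -165977/25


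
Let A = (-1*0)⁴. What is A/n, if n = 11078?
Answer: 0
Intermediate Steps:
A = 0 (A = 0⁴ = 0)
A/n = 0/11078 = (1/11078)*0 = 0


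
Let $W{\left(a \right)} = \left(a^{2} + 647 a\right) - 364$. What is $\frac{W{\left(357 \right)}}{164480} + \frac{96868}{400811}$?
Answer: $\frac{9965552409}{4120337080} \approx 2.4186$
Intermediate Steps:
$W{\left(a \right)} = -364 + a^{2} + 647 a$
$\frac{W{\left(357 \right)}}{164480} + \frac{96868}{400811} = \frac{-364 + 357^{2} + 647 \cdot 357}{164480} + \frac{96868}{400811} = \left(-364 + 127449 + 230979\right) \frac{1}{164480} + 96868 \cdot \frac{1}{400811} = 358064 \cdot \frac{1}{164480} + \frac{96868}{400811} = \frac{22379}{10280} + \frac{96868}{400811} = \frac{9965552409}{4120337080}$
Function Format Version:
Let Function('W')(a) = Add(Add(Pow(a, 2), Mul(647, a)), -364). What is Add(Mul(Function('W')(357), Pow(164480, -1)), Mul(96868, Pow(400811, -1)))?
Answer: Rational(9965552409, 4120337080) ≈ 2.4186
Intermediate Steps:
Function('W')(a) = Add(-364, Pow(a, 2), Mul(647, a))
Add(Mul(Function('W')(357), Pow(164480, -1)), Mul(96868, Pow(400811, -1))) = Add(Mul(Add(-364, Pow(357, 2), Mul(647, 357)), Pow(164480, -1)), Mul(96868, Pow(400811, -1))) = Add(Mul(Add(-364, 127449, 230979), Rational(1, 164480)), Mul(96868, Rational(1, 400811))) = Add(Mul(358064, Rational(1, 164480)), Rational(96868, 400811)) = Add(Rational(22379, 10280), Rational(96868, 400811)) = Rational(9965552409, 4120337080)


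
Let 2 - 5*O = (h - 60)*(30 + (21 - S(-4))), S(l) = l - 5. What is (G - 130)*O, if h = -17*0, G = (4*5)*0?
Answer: -93652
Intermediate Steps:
G = 0 (G = 20*0 = 0)
S(l) = -5 + l
h = 0
O = 3602/5 (O = ⅖ - (0 - 60)*(30 + (21 - (-5 - 4)))/5 = ⅖ - (-12)*(30 + (21 - 1*(-9))) = ⅖ - (-12)*(30 + (21 + 9)) = ⅖ - (-12)*(30 + 30) = ⅖ - (-12)*60 = ⅖ - ⅕*(-3600) = ⅖ + 720 = 3602/5 ≈ 720.40)
(G - 130)*O = (0 - 130)*(3602/5) = -130*3602/5 = -93652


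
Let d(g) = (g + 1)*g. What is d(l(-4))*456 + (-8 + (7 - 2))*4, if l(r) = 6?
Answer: 19140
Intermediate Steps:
d(g) = g*(1 + g) (d(g) = (1 + g)*g = g*(1 + g))
d(l(-4))*456 + (-8 + (7 - 2))*4 = (6*(1 + 6))*456 + (-8 + (7 - 2))*4 = (6*7)*456 + (-8 + 5)*4 = 42*456 - 3*4 = 19152 - 12 = 19140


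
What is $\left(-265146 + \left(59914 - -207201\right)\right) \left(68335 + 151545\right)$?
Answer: $432943720$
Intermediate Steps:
$\left(-265146 + \left(59914 - -207201\right)\right) \left(68335 + 151545\right) = \left(-265146 + \left(59914 + 207201\right)\right) 219880 = \left(-265146 + 267115\right) 219880 = 1969 \cdot 219880 = 432943720$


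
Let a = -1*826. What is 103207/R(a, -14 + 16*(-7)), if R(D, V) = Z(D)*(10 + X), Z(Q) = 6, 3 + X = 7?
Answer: 103207/84 ≈ 1228.7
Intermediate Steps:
X = 4 (X = -3 + 7 = 4)
a = -826
R(D, V) = 84 (R(D, V) = 6*(10 + 4) = 6*14 = 84)
103207/R(a, -14 + 16*(-7)) = 103207/84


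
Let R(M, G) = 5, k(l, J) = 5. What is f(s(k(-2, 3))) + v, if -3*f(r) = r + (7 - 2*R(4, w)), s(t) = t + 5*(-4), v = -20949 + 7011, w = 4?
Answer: -13932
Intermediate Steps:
v = -13938
s(t) = -20 + t (s(t) = t - 20 = -20 + t)
f(r) = 1 - r/3 (f(r) = -(r + (7 - 2*5))/3 = -(r + (7 - 10))/3 = -(r - 3)/3 = -(-3 + r)/3 = 1 - r/3)
f(s(k(-2, 3))) + v = (1 - (-20 + 5)/3) - 13938 = (1 - 1/3*(-15)) - 13938 = (1 + 5) - 13938 = 6 - 13938 = -13932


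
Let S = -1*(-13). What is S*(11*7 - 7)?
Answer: 910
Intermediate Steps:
S = 13
S*(11*7 - 7) = 13*(11*7 - 7) = 13*(77 - 7) = 13*70 = 910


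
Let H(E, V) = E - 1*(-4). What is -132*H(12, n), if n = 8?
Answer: -2112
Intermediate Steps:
H(E, V) = 4 + E (H(E, V) = E + 4 = 4 + E)
-132*H(12, n) = -132*(4 + 12) = -132*16 = -2112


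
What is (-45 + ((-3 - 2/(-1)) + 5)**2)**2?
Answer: 841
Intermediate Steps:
(-45 + ((-3 - 2/(-1)) + 5)**2)**2 = (-45 + ((-3 - 2*(-1)) + 5)**2)**2 = (-45 + ((-3 - 1*(-2)) + 5)**2)**2 = (-45 + ((-3 + 2) + 5)**2)**2 = (-45 + (-1 + 5)**2)**2 = (-45 + 4**2)**2 = (-45 + 16)**2 = (-29)**2 = 841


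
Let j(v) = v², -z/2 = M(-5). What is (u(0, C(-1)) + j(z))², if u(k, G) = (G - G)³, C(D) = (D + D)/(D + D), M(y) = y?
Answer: 10000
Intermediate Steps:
z = 10 (z = -2*(-5) = 10)
C(D) = 1 (C(D) = (2*D)/((2*D)) = (2*D)*(1/(2*D)) = 1)
u(k, G) = 0 (u(k, G) = 0³ = 0)
(u(0, C(-1)) + j(z))² = (0 + 10²)² = (0 + 100)² = 100² = 10000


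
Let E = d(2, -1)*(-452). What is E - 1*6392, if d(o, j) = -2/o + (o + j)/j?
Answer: -5488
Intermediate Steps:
d(o, j) = -2/o + (j + o)/j
E = 904 (E = (1 - 2/2 + 2/(-1))*(-452) = (1 - 2*½ + 2*(-1))*(-452) = (1 - 1 - 2)*(-452) = -2*(-452) = 904)
E - 1*6392 = 904 - 1*6392 = 904 - 6392 = -5488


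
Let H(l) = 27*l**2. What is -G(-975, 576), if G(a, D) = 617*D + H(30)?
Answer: -379692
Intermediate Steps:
G(a, D) = 24300 + 617*D (G(a, D) = 617*D + 27*30**2 = 617*D + 27*900 = 617*D + 24300 = 24300 + 617*D)
-G(-975, 576) = -(24300 + 617*576) = -(24300 + 355392) = -1*379692 = -379692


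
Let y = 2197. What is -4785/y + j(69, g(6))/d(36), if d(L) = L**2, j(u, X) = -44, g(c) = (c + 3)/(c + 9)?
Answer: -1574507/711828 ≈ -2.2119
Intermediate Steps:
g(c) = (3 + c)/(9 + c)
-4785/y + j(69, g(6))/d(36) = -4785/2197 - 44/(36**2) = -4785*1/2197 - 44/1296 = -4785/2197 - 44*1/1296 = -4785/2197 - 11/324 = -1574507/711828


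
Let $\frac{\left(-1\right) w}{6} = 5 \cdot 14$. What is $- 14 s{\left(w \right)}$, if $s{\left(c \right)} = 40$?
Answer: $-560$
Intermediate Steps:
$w = -420$ ($w = - 6 \cdot 5 \cdot 14 = \left(-6\right) 70 = -420$)
$- 14 s{\left(w \right)} = \left(-14\right) 40 = -560$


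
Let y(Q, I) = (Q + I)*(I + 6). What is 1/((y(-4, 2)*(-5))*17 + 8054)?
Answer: 1/9414 ≈ 0.00010622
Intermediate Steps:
y(Q, I) = (6 + I)*(I + Q) (y(Q, I) = (I + Q)*(6 + I) = (6 + I)*(I + Q))
1/((y(-4, 2)*(-5))*17 + 8054) = 1/(((2² + 6*2 + 6*(-4) + 2*(-4))*(-5))*17 + 8054) = 1/(((4 + 12 - 24 - 8)*(-5))*17 + 8054) = 1/(-16*(-5)*17 + 8054) = 1/(80*17 + 8054) = 1/(1360 + 8054) = 1/9414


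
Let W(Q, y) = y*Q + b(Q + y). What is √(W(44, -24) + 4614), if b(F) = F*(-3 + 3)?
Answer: √3558 ≈ 59.649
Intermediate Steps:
b(F) = 0 (b(F) = F*0 = 0)
W(Q, y) = Q*y (W(Q, y) = y*Q + 0 = Q*y + 0 = Q*y)
√(W(44, -24) + 4614) = √(44*(-24) + 4614) = √(-1056 + 4614) = √3558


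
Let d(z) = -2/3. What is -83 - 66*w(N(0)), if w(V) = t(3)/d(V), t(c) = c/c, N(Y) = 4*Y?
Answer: 16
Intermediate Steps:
t(c) = 1
d(z) = -⅔ (d(z) = -2*⅓ = -⅔)
w(V) = -3/2 (w(V) = 1/(-⅔) = 1*(-3/2) = -3/2)
-83 - 66*w(N(0)) = -83 - 66*(-3/2) = -83 + 99 = 16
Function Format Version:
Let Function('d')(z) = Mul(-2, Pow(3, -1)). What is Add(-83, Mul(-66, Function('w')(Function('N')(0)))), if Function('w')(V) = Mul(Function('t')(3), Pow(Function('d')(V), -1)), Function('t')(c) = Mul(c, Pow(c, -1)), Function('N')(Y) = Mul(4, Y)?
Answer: 16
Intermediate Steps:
Function('t')(c) = 1
Function('d')(z) = Rational(-2, 3) (Function('d')(z) = Mul(-2, Rational(1, 3)) = Rational(-2, 3))
Function('w')(V) = Rational(-3, 2) (Function('w')(V) = Mul(1, Pow(Rational(-2, 3), -1)) = Mul(1, Rational(-3, 2)) = Rational(-3, 2))
Add(-83, Mul(-66, Function('w')(Function('N')(0)))) = Add(-83, Mul(-66, Rational(-3, 2))) = Add(-83, 99) = 16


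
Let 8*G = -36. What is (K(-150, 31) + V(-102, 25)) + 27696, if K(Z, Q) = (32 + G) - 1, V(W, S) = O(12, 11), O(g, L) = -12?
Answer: 55421/2 ≈ 27711.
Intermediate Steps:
G = -9/2 (G = (⅛)*(-36) = -9/2 ≈ -4.5000)
V(W, S) = -12
K(Z, Q) = 53/2 (K(Z, Q) = (32 - 9/2) - 1 = 55/2 - 1 = 53/2)
(K(-150, 31) + V(-102, 25)) + 27696 = (53/2 - 12) + 27696 = 29/2 + 27696 = 55421/2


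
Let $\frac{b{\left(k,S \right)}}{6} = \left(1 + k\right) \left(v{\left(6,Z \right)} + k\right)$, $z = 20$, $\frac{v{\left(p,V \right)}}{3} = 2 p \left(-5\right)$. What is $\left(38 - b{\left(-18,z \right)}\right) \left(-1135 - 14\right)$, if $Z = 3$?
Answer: $23161542$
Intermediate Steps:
$v{\left(p,V \right)} = - 30 p$ ($v{\left(p,V \right)} = 3 \cdot 2 p \left(-5\right) = 3 \left(- 10 p\right) = - 30 p$)
$b{\left(k,S \right)} = 6 \left(1 + k\right) \left(-180 + k\right)$ ($b{\left(k,S \right)} = 6 \left(1 + k\right) \left(\left(-30\right) 6 + k\right) = 6 \left(1 + k\right) \left(-180 + k\right)$)
$\left(38 - b{\left(-18,z \right)}\right) \left(-1135 - 14\right) = \left(38 - \left(-1080 - -19332 + 6 \left(-18\right)^{2}\right)\right) \left(-1135 - 14\right) = \left(38 - \left(-1080 + 19332 + 6 \cdot 324\right)\right) \left(-1149\right) = \left(38 - \left(-1080 + 19332 + 1944\right)\right) \left(-1149\right) = \left(38 - 20196\right) \left(-1149\right) = \left(-20158\right) \left(-1149\right) = 23161542$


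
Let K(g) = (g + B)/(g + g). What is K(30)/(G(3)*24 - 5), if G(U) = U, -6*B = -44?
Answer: 28/3015 ≈ 0.0092869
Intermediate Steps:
B = 22/3 (B = -1/6*(-44) = 22/3 ≈ 7.3333)
K(g) = (22/3 + g)/(2*g) (K(g) = (g + 22/3)/(g + g) = (22/3 + g)/((2*g)) = (22/3 + g)*(1/(2*g)) = (22/3 + g)/(2*g))
K(30)/(G(3)*24 - 5) = ((1/6)*(22 + 3*30)/30)/(3*24 - 5) = ((1/6)*(1/30)*(22 + 90))/(72 - 5) = ((1/6)*(1/30)*112)/67 = (28/45)*(1/67) = 28/3015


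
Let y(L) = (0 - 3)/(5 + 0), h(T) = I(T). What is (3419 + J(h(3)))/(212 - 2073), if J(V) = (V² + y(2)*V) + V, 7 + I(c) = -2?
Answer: -17482/9305 ≈ -1.8788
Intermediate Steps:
I(c) = -9 (I(c) = -7 - 2 = -9)
h(T) = -9
y(L) = -⅗ (y(L) = -3/5 = -3*⅕ = -⅗)
J(V) = V² + 2*V/5 (J(V) = (V² - 3*V/5) + V = V² + 2*V/5)
(3419 + J(h(3)))/(212 - 2073) = (3419 + (⅕)*(-9)*(2 + 5*(-9)))/(212 - 2073) = (3419 + (⅕)*(-9)*(2 - 45))/(-1861) = (3419 + (⅕)*(-9)*(-43))*(-1/1861) = (3419 + 387/5)*(-1/1861) = (17482/5)*(-1/1861) = -17482/9305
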